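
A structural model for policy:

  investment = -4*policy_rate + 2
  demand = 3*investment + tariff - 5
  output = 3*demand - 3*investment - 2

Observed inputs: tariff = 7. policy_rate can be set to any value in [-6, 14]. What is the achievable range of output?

-320 to 160

Substituting into the demand equation gives demand = -12*policy_rate + 8.
Substituting into the output equation gives output = -24*policy_rate + 16.
Linear in policy_rate, so extremes are at the endpoints: policy_rate = -6 gives output = 160; policy_rate = 14 gives output = -320.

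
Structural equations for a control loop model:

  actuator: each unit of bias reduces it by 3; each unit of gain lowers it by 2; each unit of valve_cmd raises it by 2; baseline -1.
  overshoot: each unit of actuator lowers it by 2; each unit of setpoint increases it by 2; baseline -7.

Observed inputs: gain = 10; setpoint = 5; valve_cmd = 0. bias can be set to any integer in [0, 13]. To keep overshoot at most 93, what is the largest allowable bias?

bias = 8

Substituting into the actuator equation gives actuator = -3*bias - 21.
Substituting into the overshoot equation gives overshoot = 6*bias + 45.
Require 6*bias + 45 ≤ 93, so bias ≤ 8.
The largest integer in [0, 13] satisfying this is 8.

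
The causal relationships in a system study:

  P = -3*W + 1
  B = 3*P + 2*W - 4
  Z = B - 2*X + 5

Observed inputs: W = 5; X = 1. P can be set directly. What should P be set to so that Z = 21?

Intervening on P fixes its value directly, overriding its dependence on W.
Substituting into the B equation gives B = 3*P + 6.
So Z = 3*P + 9.
Solve 3*P + 9 = 21: P = (21 - 9) / 3 = 4.

P = 4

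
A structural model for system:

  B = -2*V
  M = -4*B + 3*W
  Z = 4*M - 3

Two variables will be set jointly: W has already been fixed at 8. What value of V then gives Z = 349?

With W held at 8:
Substituting into the M equation gives M = 8*V + 24.
Substituting into the Z equation gives Z = 32*V + 93.
Solve 32*V + 93 = 349: V = (349 - 93) / 32 = 8.

V = 8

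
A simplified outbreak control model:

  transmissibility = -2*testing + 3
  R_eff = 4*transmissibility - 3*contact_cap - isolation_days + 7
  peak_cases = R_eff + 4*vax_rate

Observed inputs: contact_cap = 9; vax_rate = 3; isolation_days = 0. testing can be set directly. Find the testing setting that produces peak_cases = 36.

testing = -4

Substituting into the R_eff equation gives R_eff = -8*testing - 8.
This gives peak_cases = -8*testing + 4.
Solve -8*testing + 4 = 36: testing = (36 - 4) / -8 = -4.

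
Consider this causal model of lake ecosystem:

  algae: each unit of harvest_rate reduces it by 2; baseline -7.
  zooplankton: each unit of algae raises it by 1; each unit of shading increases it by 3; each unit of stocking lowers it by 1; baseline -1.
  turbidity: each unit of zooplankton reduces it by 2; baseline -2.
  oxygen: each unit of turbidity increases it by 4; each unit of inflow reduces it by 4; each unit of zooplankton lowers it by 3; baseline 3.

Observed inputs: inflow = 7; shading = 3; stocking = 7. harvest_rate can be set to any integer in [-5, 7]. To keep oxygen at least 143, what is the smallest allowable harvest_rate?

Substituting into the zooplankton equation gives zooplankton = -2*harvest_rate - 6.
So turbidity = 4*harvest_rate + 10.
Substituting into the oxygen equation gives oxygen = 22*harvest_rate + 33.
Require 22*harvest_rate + 33 ≥ 143, so harvest_rate ≥ 5.
The smallest integer in [-5, 7] satisfying this is 5.

harvest_rate = 5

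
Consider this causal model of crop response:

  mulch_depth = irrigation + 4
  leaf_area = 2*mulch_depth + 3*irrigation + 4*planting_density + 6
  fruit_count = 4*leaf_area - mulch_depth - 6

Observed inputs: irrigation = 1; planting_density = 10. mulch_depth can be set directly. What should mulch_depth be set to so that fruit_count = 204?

Intervening on mulch_depth fixes its value directly, overriding its dependence on irrigation.
Substituting into the leaf_area equation gives leaf_area = 2*mulch_depth + 49.
This gives fruit_count = 7*mulch_depth + 190.
Solve 7*mulch_depth + 190 = 204: mulch_depth = (204 - 190) / 7 = 2.

mulch_depth = 2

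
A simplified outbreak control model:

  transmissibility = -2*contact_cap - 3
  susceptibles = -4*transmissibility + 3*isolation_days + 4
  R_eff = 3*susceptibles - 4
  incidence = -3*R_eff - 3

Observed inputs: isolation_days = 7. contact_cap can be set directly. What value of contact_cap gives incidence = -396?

Substituting into the susceptibles equation gives susceptibles = 8*contact_cap + 37.
Substituting into the R_eff equation gives R_eff = 24*contact_cap + 107.
So incidence = -72*contact_cap - 324.
Solve -72*contact_cap - 324 = -396: contact_cap = (-396 + 324) / -72 = 1.

contact_cap = 1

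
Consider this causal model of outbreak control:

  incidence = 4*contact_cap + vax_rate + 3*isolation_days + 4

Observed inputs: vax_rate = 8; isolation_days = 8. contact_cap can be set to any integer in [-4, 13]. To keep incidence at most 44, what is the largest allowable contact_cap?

Substituting into the incidence equation gives incidence = 4*contact_cap + 36.
Require 4*contact_cap + 36 ≤ 44, so contact_cap ≤ 2.
The largest integer in [-4, 13] satisfying this is 2.

contact_cap = 2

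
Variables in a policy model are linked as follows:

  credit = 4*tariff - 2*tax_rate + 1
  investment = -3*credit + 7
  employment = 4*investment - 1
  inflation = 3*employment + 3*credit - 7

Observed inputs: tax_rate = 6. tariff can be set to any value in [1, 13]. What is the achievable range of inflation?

Substituting into the credit equation gives credit = 4*tariff - 11.
Substituting into the investment equation gives investment = -12*tariff + 40.
Substituting into the employment equation gives employment = -48*tariff + 159.
inflation becomes -132*tariff + 437.
Linear in tariff, so extremes are at the endpoints: tariff = 1 gives inflation = 305; tariff = 13 gives inflation = -1279.

-1279 to 305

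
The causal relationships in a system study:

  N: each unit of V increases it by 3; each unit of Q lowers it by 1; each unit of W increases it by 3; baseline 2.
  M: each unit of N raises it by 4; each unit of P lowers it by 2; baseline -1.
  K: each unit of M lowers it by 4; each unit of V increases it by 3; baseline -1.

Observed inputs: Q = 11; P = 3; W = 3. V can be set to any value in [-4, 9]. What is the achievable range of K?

Substituting into the N equation gives N = 3*V.
Substituting into the M equation gives M = 12*V - 7.
Substituting into the K equation gives K = -45*V + 27.
Linear in V, so extremes are at the endpoints: V = -4 gives K = 207; V = 9 gives K = -378.

-378 to 207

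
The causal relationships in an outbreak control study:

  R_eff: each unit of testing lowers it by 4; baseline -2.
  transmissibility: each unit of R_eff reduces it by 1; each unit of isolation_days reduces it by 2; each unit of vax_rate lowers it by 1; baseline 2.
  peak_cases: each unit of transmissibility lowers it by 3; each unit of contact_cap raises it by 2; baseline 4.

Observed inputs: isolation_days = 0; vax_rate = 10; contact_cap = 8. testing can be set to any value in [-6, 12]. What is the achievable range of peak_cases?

-106 to 110

Substituting into the transmissibility equation gives transmissibility = 4*testing - 6.
So peak_cases = -12*testing + 38.
Linear in testing, so extremes are at the endpoints: testing = -6 gives peak_cases = 110; testing = 12 gives peak_cases = -106.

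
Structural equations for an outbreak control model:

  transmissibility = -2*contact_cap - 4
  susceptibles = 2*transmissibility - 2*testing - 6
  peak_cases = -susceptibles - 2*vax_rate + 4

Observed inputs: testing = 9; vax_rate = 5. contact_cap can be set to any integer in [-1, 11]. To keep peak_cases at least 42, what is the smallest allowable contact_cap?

contact_cap = 4

Substituting into the susceptibles equation gives susceptibles = -4*contact_cap - 32.
This gives peak_cases = 4*contact_cap + 26.
Require 4*contact_cap + 26 ≥ 42, so contact_cap ≥ 4.
The smallest integer in [-1, 11] satisfying this is 4.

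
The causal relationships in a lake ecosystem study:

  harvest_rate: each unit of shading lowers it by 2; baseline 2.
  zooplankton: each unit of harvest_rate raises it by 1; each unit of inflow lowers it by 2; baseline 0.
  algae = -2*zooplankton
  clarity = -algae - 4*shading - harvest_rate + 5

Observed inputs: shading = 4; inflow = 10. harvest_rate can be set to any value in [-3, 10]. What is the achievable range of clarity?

-54 to -41

Intervening on harvest_rate fixes its value directly, overriding its dependence on shading.
Substituting into the zooplankton equation gives zooplankton = harvest_rate - 20.
algae becomes -2*harvest_rate + 40.
This gives clarity = harvest_rate - 51.
Linear in harvest_rate, so extremes are at the endpoints: harvest_rate = -3 gives clarity = -54; harvest_rate = 10 gives clarity = -41.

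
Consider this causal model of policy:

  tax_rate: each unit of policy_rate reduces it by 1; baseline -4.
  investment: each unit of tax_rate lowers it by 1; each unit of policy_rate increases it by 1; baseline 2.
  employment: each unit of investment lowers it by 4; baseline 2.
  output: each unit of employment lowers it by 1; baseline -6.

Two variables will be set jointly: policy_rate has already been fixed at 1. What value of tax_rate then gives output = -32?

With policy_rate held at 1:
Intervening on tax_rate fixes its value directly, overriding its dependence on policy_rate.
Substituting into the investment equation gives investment = -tax_rate + 3.
Substituting into the employment equation gives employment = 4*tax_rate - 10.
This gives output = -4*tax_rate + 4.
Solve -4*tax_rate + 4 = -32: tax_rate = (-32 - 4) / -4 = 9.

tax_rate = 9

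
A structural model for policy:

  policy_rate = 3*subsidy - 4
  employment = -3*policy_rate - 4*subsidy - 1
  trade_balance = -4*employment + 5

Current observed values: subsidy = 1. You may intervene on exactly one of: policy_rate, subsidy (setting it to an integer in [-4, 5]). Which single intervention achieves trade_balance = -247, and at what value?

set subsidy = -4

Intervening on policy_rate: trade_balance = 12*policy_rate + 25. Reaching -247 requires policy_rate = -68/3, not an integer.
Intervening on subsidy: with other inputs at their observed values, trade_balance = 52*subsidy - 39. Solving for -247 gives subsidy = -4, within [-4, 5].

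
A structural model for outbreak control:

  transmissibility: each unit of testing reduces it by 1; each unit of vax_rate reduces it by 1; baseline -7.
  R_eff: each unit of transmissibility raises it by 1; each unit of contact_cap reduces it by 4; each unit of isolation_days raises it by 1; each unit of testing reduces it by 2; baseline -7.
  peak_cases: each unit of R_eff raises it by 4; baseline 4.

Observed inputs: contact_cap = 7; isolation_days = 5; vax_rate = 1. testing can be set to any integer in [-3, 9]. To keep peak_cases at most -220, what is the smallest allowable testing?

Substituting into the transmissibility equation gives transmissibility = -testing - 8.
Substituting into the R_eff equation gives R_eff = -3*testing - 38.
Substituting into the peak_cases equation gives peak_cases = -12*testing - 148.
Require -12*testing - 148 ≤ -220, so testing ≥ 6.
The smallest integer in [-3, 9] satisfying this is 6.

testing = 6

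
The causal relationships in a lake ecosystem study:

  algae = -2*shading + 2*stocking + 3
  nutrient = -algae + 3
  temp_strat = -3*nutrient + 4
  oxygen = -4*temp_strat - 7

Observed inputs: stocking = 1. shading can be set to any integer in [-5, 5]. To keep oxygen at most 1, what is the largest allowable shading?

Substituting into the algae equation gives algae = -2*shading + 5.
This gives nutrient = 2*shading - 2.
So temp_strat = -6*shading + 10.
Substituting into the oxygen equation gives oxygen = 24*shading - 47.
Require 24*shading - 47 ≤ 1, so shading ≤ 2.
The largest integer in [-5, 5] satisfying this is 2.

shading = 2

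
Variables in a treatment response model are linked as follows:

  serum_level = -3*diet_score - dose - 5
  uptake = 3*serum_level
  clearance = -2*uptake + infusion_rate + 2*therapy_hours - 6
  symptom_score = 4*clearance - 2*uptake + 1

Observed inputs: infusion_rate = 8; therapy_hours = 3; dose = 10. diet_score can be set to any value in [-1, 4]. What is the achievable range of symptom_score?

393 to 843

Substituting into the serum_level equation gives serum_level = -3*diet_score - 15.
So uptake = -9*diet_score - 45.
Substituting into the clearance equation gives clearance = 18*diet_score + 98.
So symptom_score = 90*diet_score + 483.
Linear in diet_score, so extremes are at the endpoints: diet_score = -1 gives symptom_score = 393; diet_score = 4 gives symptom_score = 843.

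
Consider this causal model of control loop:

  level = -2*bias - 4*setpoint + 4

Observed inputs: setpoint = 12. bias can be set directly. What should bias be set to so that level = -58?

Substituting into the level equation gives level = -2*bias - 44.
Solve -2*bias - 44 = -58: bias = (-58 + 44) / -2 = 7.

bias = 7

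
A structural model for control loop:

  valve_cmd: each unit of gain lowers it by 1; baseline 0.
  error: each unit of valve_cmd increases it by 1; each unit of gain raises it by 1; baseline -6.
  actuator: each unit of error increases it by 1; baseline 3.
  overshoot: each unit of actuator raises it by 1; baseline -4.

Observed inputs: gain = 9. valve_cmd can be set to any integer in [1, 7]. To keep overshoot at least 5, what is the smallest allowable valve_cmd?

valve_cmd = 3

Intervening on valve_cmd fixes its value directly, overriding its dependence on gain.
Substituting into the error equation gives error = valve_cmd + 3.
Substituting into the actuator equation gives actuator = valve_cmd + 6.
So overshoot = valve_cmd + 2.
Require valve_cmd + 2 ≥ 5, so valve_cmd ≥ 3.
The smallest integer in [1, 7] satisfying this is 3.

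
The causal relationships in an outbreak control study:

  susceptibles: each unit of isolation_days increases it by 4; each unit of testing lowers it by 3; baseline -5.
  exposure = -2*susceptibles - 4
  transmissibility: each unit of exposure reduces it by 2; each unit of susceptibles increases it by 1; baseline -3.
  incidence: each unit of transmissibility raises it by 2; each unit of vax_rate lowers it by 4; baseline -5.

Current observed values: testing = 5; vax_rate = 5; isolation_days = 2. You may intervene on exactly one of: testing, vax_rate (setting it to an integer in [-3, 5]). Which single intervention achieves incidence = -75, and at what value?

Intervening on testing: with other inputs at their observed values, incidence = -30*testing + 15. Solving for -75 gives testing = 3, within [-3, 5].
Intervening on vax_rate: incidence = -4*vax_rate - 115. Reaching -75 requires vax_rate = -10, outside [-3, 5].

set testing = 3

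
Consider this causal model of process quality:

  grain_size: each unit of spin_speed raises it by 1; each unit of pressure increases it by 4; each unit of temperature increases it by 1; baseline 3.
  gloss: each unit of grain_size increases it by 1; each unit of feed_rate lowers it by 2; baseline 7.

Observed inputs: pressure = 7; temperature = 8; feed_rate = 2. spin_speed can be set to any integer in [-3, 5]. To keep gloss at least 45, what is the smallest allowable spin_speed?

Substituting into the grain_size equation gives grain_size = spin_speed + 39.
Substituting into the gloss equation gives gloss = spin_speed + 42.
Require spin_speed + 42 ≥ 45, so spin_speed ≥ 3.
The smallest integer in [-3, 5] satisfying this is 3.

spin_speed = 3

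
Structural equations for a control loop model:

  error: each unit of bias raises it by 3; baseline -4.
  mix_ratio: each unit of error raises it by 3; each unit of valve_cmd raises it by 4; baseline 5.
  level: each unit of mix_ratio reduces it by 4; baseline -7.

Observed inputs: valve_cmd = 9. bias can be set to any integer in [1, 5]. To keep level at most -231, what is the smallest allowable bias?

Substituting into the mix_ratio equation gives mix_ratio = 9*bias + 29.
level becomes -36*bias - 123.
Require -36*bias - 123 ≤ -231, so bias ≥ 3.
The smallest integer in [1, 5] satisfying this is 3.

bias = 3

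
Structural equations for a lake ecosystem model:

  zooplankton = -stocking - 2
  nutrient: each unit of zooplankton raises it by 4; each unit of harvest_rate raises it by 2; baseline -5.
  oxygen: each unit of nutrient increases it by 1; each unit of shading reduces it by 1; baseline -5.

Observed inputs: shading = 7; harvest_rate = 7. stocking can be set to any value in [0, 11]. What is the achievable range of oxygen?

Substituting into the nutrient equation gives nutrient = -4*stocking + 1.
Substituting into the oxygen equation gives oxygen = -4*stocking - 11.
Linear in stocking, so extremes are at the endpoints: stocking = 0 gives oxygen = -11; stocking = 11 gives oxygen = -55.

-55 to -11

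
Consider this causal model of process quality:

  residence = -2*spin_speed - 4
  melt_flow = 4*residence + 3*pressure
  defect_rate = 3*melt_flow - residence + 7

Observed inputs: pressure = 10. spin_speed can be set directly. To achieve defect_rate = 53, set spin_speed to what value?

spin_speed = 0

Substituting into the melt_flow equation gives melt_flow = -8*spin_speed + 14.
Substituting into the defect_rate equation gives defect_rate = -22*spin_speed + 53.
Solve -22*spin_speed + 53 = 53: spin_speed = (53 - 53) / -22 = 0.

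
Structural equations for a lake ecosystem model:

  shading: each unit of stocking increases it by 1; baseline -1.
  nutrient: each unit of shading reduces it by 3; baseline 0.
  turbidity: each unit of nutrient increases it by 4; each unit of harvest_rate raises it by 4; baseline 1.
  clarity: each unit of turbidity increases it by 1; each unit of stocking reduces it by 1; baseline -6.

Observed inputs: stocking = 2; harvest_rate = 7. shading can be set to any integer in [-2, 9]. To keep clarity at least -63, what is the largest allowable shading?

Intervening on shading fixes its value directly, overriding its dependence on stocking.
Substituting into the turbidity equation gives turbidity = -12*shading + 29.
This gives clarity = -12*shading + 21.
Require -12*shading + 21 ≥ -63, so shading ≤ 7.
The largest integer in [-2, 9] satisfying this is 7.

shading = 7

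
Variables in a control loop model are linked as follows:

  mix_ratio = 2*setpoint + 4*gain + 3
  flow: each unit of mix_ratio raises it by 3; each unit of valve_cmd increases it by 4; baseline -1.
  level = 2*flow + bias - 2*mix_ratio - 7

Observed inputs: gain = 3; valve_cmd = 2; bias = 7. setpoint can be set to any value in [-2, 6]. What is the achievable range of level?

58 to 122

Substituting into the mix_ratio equation gives mix_ratio = 2*setpoint + 15.
Substituting into the flow equation gives flow = 6*setpoint + 52.
This gives level = 8*setpoint + 74.
Linear in setpoint, so extremes are at the endpoints: setpoint = -2 gives level = 58; setpoint = 6 gives level = 122.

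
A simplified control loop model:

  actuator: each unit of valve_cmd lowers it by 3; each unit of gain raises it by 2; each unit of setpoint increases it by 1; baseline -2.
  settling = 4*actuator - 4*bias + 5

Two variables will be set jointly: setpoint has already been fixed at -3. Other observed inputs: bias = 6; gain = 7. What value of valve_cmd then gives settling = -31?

With setpoint held at -3:
Substituting into the actuator equation gives actuator = -3*valve_cmd + 9.
So settling = -12*valve_cmd + 17.
Solve -12*valve_cmd + 17 = -31: valve_cmd = (-31 - 17) / -12 = 4.

valve_cmd = 4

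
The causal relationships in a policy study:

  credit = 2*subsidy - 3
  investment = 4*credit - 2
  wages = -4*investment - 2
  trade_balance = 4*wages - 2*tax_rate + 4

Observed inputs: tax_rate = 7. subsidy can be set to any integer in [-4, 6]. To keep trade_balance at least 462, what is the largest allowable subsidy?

subsidy = -2

Substituting into the investment equation gives investment = 8*subsidy - 14.
This gives wages = -32*subsidy + 54.
So trade_balance = -128*subsidy + 206.
Require -128*subsidy + 206 ≥ 462, so subsidy ≤ -2.
The largest integer in [-4, 6] satisfying this is -2.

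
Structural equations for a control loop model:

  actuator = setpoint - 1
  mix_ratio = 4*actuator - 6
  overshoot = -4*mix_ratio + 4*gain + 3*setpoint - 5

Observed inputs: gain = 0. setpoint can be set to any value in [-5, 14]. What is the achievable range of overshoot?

-147 to 100

Substituting into the mix_ratio equation gives mix_ratio = 4*setpoint - 10.
Substituting into the overshoot equation gives overshoot = -13*setpoint + 35.
Linear in setpoint, so extremes are at the endpoints: setpoint = -5 gives overshoot = 100; setpoint = 14 gives overshoot = -147.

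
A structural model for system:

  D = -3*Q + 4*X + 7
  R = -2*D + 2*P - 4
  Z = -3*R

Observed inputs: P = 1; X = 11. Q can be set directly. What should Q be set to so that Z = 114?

Q = 11

Substituting into the D equation gives D = -3*Q + 51.
Substituting into the R equation gives R = 6*Q - 104.
Z becomes -18*Q + 312.
Solve -18*Q + 312 = 114: Q = (114 - 312) / -18 = 11.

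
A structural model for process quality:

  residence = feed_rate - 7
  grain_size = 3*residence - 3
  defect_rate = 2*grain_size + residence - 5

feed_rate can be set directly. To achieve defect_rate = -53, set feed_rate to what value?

Substituting into the grain_size equation gives grain_size = 3*feed_rate - 24.
Substituting into the defect_rate equation gives defect_rate = 7*feed_rate - 60.
Solve 7*feed_rate - 60 = -53: feed_rate = (-53 + 60) / 7 = 1.

feed_rate = 1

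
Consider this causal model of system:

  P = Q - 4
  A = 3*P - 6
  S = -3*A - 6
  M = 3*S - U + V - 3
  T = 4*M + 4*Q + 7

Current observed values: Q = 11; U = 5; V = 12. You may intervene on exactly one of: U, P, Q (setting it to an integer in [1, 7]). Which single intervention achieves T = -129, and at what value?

Intervening on U: T = -4*U - 525. Reaching -129 requires U = -99, outside [1, 7].
Intervening on P: T = -108*P + 211. Reaching -129 requires P = 85/27, not an integer.
Intervening on Q: with other inputs at their observed values, T = -104*Q + 599. Solving for -129 gives Q = 7, within [1, 7].

set Q = 7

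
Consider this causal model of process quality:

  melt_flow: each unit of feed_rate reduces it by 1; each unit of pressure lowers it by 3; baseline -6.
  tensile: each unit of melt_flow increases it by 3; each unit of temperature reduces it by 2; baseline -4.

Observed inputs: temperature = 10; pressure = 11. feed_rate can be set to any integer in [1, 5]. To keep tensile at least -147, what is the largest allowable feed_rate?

feed_rate = 2

Substituting into the melt_flow equation gives melt_flow = -feed_rate - 39.
Substituting into the tensile equation gives tensile = -3*feed_rate - 141.
Require -3*feed_rate - 141 ≥ -147, so feed_rate ≤ 2.
The largest integer in [1, 5] satisfying this is 2.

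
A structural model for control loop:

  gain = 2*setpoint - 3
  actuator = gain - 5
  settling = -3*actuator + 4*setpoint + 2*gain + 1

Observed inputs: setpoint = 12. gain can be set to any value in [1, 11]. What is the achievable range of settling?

Intervening on gain fixes its value directly, overriding its dependence on setpoint.
Substituting into the settling equation gives settling = -gain + 64.
Linear in gain, so extremes are at the endpoints: gain = 1 gives settling = 63; gain = 11 gives settling = 53.

53 to 63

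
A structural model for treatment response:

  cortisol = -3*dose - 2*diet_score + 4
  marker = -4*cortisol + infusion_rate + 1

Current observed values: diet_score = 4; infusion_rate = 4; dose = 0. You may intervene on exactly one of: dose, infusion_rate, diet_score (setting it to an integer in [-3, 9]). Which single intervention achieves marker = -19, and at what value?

Intervening on dose: marker = 12*dose + 21. Reaching -19 requires dose = -10/3, not an integer.
Intervening on infusion_rate: marker = infusion_rate + 17. Reaching -19 requires infusion_rate = -36, outside [-3, 9].
Intervening on diet_score: with other inputs at their observed values, marker = 8*diet_score - 11. Solving for -19 gives diet_score = -1, within [-3, 9].

set diet_score = -1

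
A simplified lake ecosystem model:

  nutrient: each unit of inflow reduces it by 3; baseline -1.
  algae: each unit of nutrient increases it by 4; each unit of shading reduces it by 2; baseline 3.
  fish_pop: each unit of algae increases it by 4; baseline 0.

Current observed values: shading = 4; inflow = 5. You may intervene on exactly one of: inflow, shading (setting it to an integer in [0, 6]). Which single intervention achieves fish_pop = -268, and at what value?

Intervening on inflow: fish_pop = -48*inflow - 36. Reaching -268 requires inflow = 29/6, not an integer.
Intervening on shading: with other inputs at their observed values, fish_pop = -8*shading - 244. Solving for -268 gives shading = 3, within [0, 6].

set shading = 3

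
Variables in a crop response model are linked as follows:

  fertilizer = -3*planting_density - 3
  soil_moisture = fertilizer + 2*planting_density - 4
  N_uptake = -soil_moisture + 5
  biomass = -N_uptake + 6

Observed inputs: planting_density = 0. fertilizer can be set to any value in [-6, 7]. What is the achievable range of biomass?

Intervening on fertilizer fixes its value directly, overriding its dependence on planting_density.
Substituting into the soil_moisture equation gives soil_moisture = fertilizer - 4.
So N_uptake = -fertilizer + 9.
biomass becomes fertilizer - 3.
Linear in fertilizer, so extremes are at the endpoints: fertilizer = -6 gives biomass = -9; fertilizer = 7 gives biomass = 4.

-9 to 4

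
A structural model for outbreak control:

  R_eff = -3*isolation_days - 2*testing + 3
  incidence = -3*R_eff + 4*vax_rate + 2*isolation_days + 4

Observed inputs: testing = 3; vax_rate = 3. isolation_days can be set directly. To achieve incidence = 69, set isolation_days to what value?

Substituting into the R_eff equation gives R_eff = -3*isolation_days - 3.
So incidence = 11*isolation_days + 25.
Solve 11*isolation_days + 25 = 69: isolation_days = (69 - 25) / 11 = 4.

isolation_days = 4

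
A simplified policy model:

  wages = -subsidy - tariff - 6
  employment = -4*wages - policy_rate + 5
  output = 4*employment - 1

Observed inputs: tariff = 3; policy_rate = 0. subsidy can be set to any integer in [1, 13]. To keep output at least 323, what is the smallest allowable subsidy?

subsidy = 10

Substituting into the wages equation gives wages = -subsidy - 9.
So employment = 4*subsidy + 41.
Substituting into the output equation gives output = 16*subsidy + 163.
Require 16*subsidy + 163 ≥ 323, so subsidy ≥ 10.
The smallest integer in [1, 13] satisfying this is 10.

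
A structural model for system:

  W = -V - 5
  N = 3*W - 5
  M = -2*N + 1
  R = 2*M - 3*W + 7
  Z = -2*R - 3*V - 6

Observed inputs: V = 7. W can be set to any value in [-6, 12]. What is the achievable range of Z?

Intervening on W fixes its value directly, overriding its dependence on V.
Substituting into the M equation gives M = -6*W + 11.
Substituting into the R equation gives R = -15*W + 29.
So Z = 30*W - 85.
Linear in W, so extremes are at the endpoints: W = -6 gives Z = -265; W = 12 gives Z = 275.

-265 to 275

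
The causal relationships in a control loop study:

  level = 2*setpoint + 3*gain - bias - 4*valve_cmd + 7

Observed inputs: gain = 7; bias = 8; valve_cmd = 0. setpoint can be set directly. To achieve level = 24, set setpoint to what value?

setpoint = 2

Substituting into the level equation gives level = 2*setpoint + 20.
Solve 2*setpoint + 20 = 24: setpoint = (24 - 20) / 2 = 2.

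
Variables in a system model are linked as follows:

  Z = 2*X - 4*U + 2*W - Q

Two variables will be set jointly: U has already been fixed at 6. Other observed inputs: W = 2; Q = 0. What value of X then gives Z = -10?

X = 5

With U held at 6:
Substituting into the Z equation gives Z = 2*X - 20.
Solve 2*X - 20 = -10: X = (-10 + 20) / 2 = 5.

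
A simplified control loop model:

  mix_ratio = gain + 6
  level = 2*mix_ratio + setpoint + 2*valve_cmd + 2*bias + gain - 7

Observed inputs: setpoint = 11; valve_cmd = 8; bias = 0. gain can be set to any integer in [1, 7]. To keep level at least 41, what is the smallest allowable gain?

Substituting into the level equation gives level = 3*gain + 32.
Require 3*gain + 32 ≥ 41, so gain ≥ 3.
The smallest integer in [1, 7] satisfying this is 3.

gain = 3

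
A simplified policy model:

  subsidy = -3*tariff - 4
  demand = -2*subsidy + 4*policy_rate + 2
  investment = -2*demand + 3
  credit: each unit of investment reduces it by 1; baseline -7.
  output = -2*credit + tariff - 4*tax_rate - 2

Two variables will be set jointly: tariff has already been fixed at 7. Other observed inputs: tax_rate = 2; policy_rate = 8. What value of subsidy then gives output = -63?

With tariff held at 7:
Intervening on subsidy fixes its value directly, overriding its dependence on tariff.
Substituting into the demand equation gives demand = -2*subsidy + 34.
So investment = 4*subsidy - 65.
credit becomes -4*subsidy + 58.
output becomes 8*subsidy - 119.
Solve 8*subsidy - 119 = -63: subsidy = (-63 + 119) / 8 = 7.

subsidy = 7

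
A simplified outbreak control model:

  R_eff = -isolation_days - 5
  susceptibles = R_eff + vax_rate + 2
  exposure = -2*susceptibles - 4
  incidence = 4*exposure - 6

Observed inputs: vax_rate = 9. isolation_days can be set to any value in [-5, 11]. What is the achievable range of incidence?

Substituting into the susceptibles equation gives susceptibles = -isolation_days + 6.
Substituting into the exposure equation gives exposure = 2*isolation_days - 16.
So incidence = 8*isolation_days - 70.
Linear in isolation_days, so extremes are at the endpoints: isolation_days = -5 gives incidence = -110; isolation_days = 11 gives incidence = 18.

-110 to 18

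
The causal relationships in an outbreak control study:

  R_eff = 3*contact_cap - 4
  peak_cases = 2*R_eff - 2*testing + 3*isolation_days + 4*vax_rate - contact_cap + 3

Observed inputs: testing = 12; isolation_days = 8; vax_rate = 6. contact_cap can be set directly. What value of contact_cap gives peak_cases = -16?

Substituting into the peak_cases equation gives peak_cases = 5*contact_cap + 19.
Solve 5*contact_cap + 19 = -16: contact_cap = (-16 - 19) / 5 = -7.

contact_cap = -7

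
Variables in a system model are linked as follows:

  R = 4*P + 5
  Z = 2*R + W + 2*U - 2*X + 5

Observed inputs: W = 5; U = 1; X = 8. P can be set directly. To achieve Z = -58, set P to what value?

P = -8

Substituting into the Z equation gives Z = 8*P + 6.
Solve 8*P + 6 = -58: P = (-58 - 6) / 8 = -8.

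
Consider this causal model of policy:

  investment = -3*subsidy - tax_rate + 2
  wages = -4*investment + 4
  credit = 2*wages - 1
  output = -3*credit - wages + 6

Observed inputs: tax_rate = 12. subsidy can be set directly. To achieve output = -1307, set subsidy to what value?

Substituting into the investment equation gives investment = -3*subsidy - 10.
Substituting into the wages equation gives wages = 12*subsidy + 44.
This gives credit = 24*subsidy + 87.
So output = -84*subsidy - 299.
Solve -84*subsidy - 299 = -1307: subsidy = (-1307 + 299) / -84 = 12.

subsidy = 12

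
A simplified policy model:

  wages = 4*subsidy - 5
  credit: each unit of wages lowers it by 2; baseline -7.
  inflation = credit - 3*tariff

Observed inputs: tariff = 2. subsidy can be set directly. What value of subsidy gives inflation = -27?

Substituting into the credit equation gives credit = -8*subsidy + 3.
So inflation = -8*subsidy - 3.
Solve -8*subsidy - 3 = -27: subsidy = (-27 + 3) / -8 = 3.

subsidy = 3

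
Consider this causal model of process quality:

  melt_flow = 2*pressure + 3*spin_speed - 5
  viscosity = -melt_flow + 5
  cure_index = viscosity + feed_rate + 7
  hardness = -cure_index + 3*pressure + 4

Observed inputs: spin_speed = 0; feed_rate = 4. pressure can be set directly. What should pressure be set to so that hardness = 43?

pressure = 12

Substituting into the melt_flow equation gives melt_flow = 2*pressure - 5.
Substituting into the viscosity equation gives viscosity = -2*pressure + 10.
cure_index becomes -2*pressure + 21.
Substituting into the hardness equation gives hardness = 5*pressure - 17.
Solve 5*pressure - 17 = 43: pressure = (43 + 17) / 5 = 12.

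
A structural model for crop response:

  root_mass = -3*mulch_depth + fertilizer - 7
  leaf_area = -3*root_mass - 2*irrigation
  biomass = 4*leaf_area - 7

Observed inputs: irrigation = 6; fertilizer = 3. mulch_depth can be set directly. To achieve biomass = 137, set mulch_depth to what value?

Substituting into the root_mass equation gives root_mass = -3*mulch_depth - 4.
Substituting into the leaf_area equation gives leaf_area = 9*mulch_depth.
So biomass = 36*mulch_depth - 7.
Solve 36*mulch_depth - 7 = 137: mulch_depth = (137 + 7) / 36 = 4.

mulch_depth = 4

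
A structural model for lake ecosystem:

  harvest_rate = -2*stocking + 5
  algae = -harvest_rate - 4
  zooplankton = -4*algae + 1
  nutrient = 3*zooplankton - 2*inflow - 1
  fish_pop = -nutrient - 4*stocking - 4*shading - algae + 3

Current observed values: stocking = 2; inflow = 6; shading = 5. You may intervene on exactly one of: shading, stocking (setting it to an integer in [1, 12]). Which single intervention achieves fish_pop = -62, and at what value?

Intervening on shading: with other inputs at their observed values, fish_pop = -4*shading - 50. Solving for -62 gives shading = 3, within [1, 12].
Intervening on stocking: fish_pop = 18*stocking - 106. Reaching -62 requires stocking = 22/9, not an integer.

set shading = 3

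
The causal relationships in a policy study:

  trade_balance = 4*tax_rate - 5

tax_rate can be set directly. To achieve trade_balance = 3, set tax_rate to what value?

Solve 4*tax_rate - 5 = 3: tax_rate = (3 + 5) / 4 = 2.

tax_rate = 2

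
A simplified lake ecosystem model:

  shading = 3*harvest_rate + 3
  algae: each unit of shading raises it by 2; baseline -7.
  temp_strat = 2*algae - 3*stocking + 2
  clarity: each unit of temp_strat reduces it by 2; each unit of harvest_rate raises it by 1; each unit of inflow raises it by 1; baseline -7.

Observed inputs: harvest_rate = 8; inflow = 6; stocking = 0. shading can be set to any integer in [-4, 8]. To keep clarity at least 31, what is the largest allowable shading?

Intervening on shading fixes its value directly, overriding its dependence on harvest_rate.
Substituting into the temp_strat equation gives temp_strat = 4*shading - 12.
This gives clarity = -8*shading + 31.
Require -8*shading + 31 ≥ 31, so shading ≤ 0.
The largest integer in [-4, 8] satisfying this is 0.

shading = 0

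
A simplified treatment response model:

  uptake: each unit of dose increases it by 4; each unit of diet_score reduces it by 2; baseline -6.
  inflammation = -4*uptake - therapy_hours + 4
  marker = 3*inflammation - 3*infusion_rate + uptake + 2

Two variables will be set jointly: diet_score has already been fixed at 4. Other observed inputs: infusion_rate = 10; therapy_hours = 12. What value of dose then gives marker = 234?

With diet_score held at 4:
Substituting into the uptake equation gives uptake = 4*dose - 14.
Substituting into the inflammation equation gives inflammation = -16*dose + 48.
This gives marker = -44*dose + 102.
Solve -44*dose + 102 = 234: dose = (234 - 102) / -44 = -3.

dose = -3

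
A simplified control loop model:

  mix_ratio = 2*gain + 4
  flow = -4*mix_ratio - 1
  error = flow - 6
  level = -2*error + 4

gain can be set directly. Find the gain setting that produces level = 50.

gain = 0

Substituting into the flow equation gives flow = -8*gain - 17.
Substituting into the error equation gives error = -8*gain - 23.
Substituting into the level equation gives level = 16*gain + 50.
Solve 16*gain + 50 = 50: gain = (50 - 50) / 16 = 0.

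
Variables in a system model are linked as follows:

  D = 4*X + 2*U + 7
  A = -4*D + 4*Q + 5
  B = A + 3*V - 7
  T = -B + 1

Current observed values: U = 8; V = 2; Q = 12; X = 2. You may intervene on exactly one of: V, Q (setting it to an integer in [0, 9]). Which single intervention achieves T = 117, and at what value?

set Q = 1

Intervening on V: T = -3*V + 79. Reaching 117 requires V = -38/3, not an integer.
Intervening on Q: with other inputs at their observed values, T = -4*Q + 121. Solving for 117 gives Q = 1, within [0, 9].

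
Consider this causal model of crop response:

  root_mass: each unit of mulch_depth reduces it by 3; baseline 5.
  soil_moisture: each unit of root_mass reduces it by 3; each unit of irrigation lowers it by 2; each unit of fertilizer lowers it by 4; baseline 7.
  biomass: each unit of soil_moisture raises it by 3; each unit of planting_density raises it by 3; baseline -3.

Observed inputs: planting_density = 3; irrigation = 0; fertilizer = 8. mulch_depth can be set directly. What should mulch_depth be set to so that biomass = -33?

Substituting into the soil_moisture equation gives soil_moisture = 9*mulch_depth - 40.
So biomass = 27*mulch_depth - 114.
Solve 27*mulch_depth - 114 = -33: mulch_depth = (-33 + 114) / 27 = 3.

mulch_depth = 3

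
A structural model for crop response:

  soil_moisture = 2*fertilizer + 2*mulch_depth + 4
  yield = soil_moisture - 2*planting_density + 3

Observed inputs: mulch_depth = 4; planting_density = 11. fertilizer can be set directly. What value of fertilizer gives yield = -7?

fertilizer = 0

Substituting into the soil_moisture equation gives soil_moisture = 2*fertilizer + 12.
Substituting into the yield equation gives yield = 2*fertilizer - 7.
Solve 2*fertilizer - 7 = -7: fertilizer = (-7 + 7) / 2 = 0.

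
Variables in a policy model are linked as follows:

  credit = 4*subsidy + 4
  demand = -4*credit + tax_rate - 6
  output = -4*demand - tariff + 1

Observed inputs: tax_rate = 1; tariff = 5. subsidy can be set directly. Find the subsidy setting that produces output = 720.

Substituting into the demand equation gives demand = -16*subsidy - 21.
output becomes 64*subsidy + 80.
Solve 64*subsidy + 80 = 720: subsidy = (720 - 80) / 64 = 10.

subsidy = 10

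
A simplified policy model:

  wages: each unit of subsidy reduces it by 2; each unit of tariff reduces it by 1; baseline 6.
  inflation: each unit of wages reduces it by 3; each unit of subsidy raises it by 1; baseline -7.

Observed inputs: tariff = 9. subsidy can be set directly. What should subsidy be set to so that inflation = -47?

Substituting into the wages equation gives wages = -2*subsidy - 3.
Substituting into the inflation equation gives inflation = 7*subsidy + 2.
Solve 7*subsidy + 2 = -47: subsidy = (-47 - 2) / 7 = -7.

subsidy = -7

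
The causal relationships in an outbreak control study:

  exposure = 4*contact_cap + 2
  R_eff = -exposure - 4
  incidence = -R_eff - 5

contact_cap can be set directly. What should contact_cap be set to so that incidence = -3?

Substituting into the R_eff equation gives R_eff = -4*contact_cap - 6.
incidence becomes 4*contact_cap + 1.
Solve 4*contact_cap + 1 = -3: contact_cap = (-3 - 1) / 4 = -1.

contact_cap = -1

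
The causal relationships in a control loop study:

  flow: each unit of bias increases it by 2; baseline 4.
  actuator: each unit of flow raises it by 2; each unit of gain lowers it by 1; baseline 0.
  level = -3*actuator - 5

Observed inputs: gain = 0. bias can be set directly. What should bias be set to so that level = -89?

Substituting into the actuator equation gives actuator = 4*bias + 8.
This gives level = -12*bias - 29.
Solve -12*bias - 29 = -89: bias = (-89 + 29) / -12 = 5.

bias = 5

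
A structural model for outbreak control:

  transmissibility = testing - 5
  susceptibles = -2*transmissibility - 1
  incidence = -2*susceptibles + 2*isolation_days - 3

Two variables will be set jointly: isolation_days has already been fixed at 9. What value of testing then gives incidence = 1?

With isolation_days held at 9:
Substituting into the susceptibles equation gives susceptibles = -2*testing + 9.
Substituting into the incidence equation gives incidence = 4*testing - 3.
Solve 4*testing - 3 = 1: testing = (1 + 3) / 4 = 1.

testing = 1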